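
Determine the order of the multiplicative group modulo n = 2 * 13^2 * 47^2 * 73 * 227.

5488089984

φ(12372604582) = 12372604582 · (1 − 1/2) · (1 − 1/13) · (1 − 1/47) · (1 − 1/73) · (1 − 1/227)
       = 12372604582 · 8982144/20249762 = 5488089984.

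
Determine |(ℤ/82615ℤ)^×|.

82615 = 5 * 13 * 31 * 41.
φ(82615) = 82615 · (1 − 1/5) · (1 − 1/13) · (1 − 1/31) · (1 − 1/41)
       = 82615 · 57600/82615 = 57600.

57600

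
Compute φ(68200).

24000

Prime factorization: 68200 = 2^3 * 5^2 * 11 * 31.
φ(2^3) = 2^2·(2−1) = 4·1 = 4.
φ(5^2) = 5^1·(5−1) = 5·4 = 20.
φ(11) = 11 − 1 = 10.
φ(31) = 31 − 1 = 30.
Since φ is multiplicative, φ(68200) = 4 · 20 · 10 · 30 = 24000.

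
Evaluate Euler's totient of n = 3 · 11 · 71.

1400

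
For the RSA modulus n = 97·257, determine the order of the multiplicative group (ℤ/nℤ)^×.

φ(pq) = (p−1)(q−1) = 96 · 256 = 24576.

24576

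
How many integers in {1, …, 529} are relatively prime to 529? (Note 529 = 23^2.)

506

φ(529) = 529 · (1 − 1/23)
       = 529 · 22/23 = 506.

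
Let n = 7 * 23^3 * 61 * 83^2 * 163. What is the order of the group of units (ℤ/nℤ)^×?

4619423856960

φ(5833848843263) = 5833848843263 · (1 − 1/7) · (1 − 1/23) · (1 − 1/61) · (1 − 1/83) · (1 − 1/163)
       = 5833848843263 · 105209280/132868309 = 4619423856960.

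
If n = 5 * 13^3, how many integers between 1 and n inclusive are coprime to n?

8112

φ(5) = 5 − 1 = 4.
φ(13^3) = 13^3 − 13^2 = 2197 − 169 = 2028.
Since φ is multiplicative, φ(10985) = 4 · 2028 = 8112.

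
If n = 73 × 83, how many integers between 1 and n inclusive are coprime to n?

5904

φ(6059) = 6059 · (1 − 1/73) · (1 − 1/83)
       = 6059 · 5904/6059 = 5904.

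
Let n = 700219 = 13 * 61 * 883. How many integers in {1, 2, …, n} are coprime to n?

φ(13) = 13 − 1 = 12.
φ(61) = 61 − 1 = 60.
φ(883) = 883 − 1 = 882.
Since φ is multiplicative, φ(700219) = 12 · 60 · 882 = 635040.

635040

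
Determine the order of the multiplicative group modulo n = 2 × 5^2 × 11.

φ(550) = 550 · (1 − 1/2) · (1 − 1/5) · (1 − 1/11)
       = 550 · 40/110 = 200.

200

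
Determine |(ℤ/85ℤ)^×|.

First factor: 85 = 5 * 17.
φ(5) = 5 − 1 = 4.
φ(17) = 17 − 1 = 16.
Multiply: 4 · 16 = 64.

64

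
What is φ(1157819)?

1157819 = 13**3 · 17 · 31.
φ(13^3) = 13^3 − 13^2 = 2197 − 169 = 2028.
φ(17) = 17 − 1 = 16.
φ(31) = 31 − 1 = 30.
Since φ is multiplicative, φ(1157819) = 2028 · 16 · 30 = 973440.

973440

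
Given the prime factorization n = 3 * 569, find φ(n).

1136

φ(3) = 3 − 1 = 2.
φ(569) = 569 − 1 = 568.
φ(1707) = 2 × 568 = 1136.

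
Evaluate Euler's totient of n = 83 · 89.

φ(83) = 83 − 1 = 82.
φ(89) = 89 − 1 = 88.
Since φ is multiplicative, φ(7387) = 82 · 88 = 7216.

7216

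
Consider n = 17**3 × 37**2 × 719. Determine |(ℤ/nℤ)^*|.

φ(4835919943) = 4835919943 · (1 − 1/17) · (1 − 1/37) · (1 − 1/719)
       = 4835919943 · 413568/452251 = 4422282624.

4422282624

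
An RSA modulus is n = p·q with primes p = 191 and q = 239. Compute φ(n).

For distinct primes, φ(pq) = (p−1)(q−1) = 190 × 238 = 45220.

45220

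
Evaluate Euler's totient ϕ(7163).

Factor 7163: 7163 = 13 × 19 × 29.
φ(7163) = 7163 · (1 − 1/13) · (1 − 1/19) · (1 − 1/29)
       = 7163 · 6048/7163 = 6048.

6048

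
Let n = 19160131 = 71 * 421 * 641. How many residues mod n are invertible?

φ(71) = 71 − 1 = 70.
φ(421) = 421 − 1 = 420.
φ(641) = 641 − 1 = 640.
φ(19160131) = 70 × 420 × 640 = 18816000.

18816000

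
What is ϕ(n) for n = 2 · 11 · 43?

420

φ(2) = 2 − 1 = 1.
φ(11) = 11 − 1 = 10.
φ(43) = 43 − 1 = 42.
Since φ is multiplicative, φ(946) = 1 · 10 · 42 = 420.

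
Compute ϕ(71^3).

φ(357911) = 357911 · (1 − 1/71)
       = 357911 · 70/71 = 352870.

352870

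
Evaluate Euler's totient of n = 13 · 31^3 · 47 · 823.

13081439520

φ(13) = 13 − 1 = 12.
φ(31^3) = 31^2·(31−1) = 961·30 = 28830.
φ(47) = 47 − 1 = 46.
φ(823) = 823 − 1 = 822.
Since φ is multiplicative, φ(14980493723) = 12 · 28830 · 46 · 822 = 13081439520.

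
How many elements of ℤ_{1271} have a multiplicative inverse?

Factor 1271: 1271 = 31 * 41.
φ(31) = 31 − 1 = 30.
φ(41) = 41 − 1 = 40.
Multiply: 30 · 40 = 1200.

1200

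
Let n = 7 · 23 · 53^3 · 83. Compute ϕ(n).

1581040032

φ(7) = 7 − 1 = 6.
φ(23) = 23 − 1 = 22.
φ(53^3) = 53^3 − 53^2 = 148877 − 2809 = 146068.
φ(83) = 83 − 1 = 82.
Since φ is multiplicative, φ(1989443351) = 6 · 22 · 146068 · 82 = 1581040032.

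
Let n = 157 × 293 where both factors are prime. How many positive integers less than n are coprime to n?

φ(157) = 157 − 1 = 156.
φ(293) = 293 − 1 = 292.
φ(46001) = 156 × 292 = 45552.

45552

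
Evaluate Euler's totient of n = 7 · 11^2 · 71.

φ(60137) = 60137 · (1 − 1/7) · (1 − 1/11) · (1 − 1/71)
       = 60137 · 4200/5467 = 46200.

46200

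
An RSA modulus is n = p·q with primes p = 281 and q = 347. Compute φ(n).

φ(n) = (p − 1)(q − 1) = (281−1)(347−1) = 280·346 = 96880.

96880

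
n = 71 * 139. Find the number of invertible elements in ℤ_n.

9660

φ(9869) = 9869 · (1 − 1/71) · (1 − 1/139)
       = 9869 · 9660/9869 = 9660.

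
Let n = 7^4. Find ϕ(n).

2058

φ(2401) = 2401 · (1 − 1/7)
       = 2401 · 6/7 = 2058.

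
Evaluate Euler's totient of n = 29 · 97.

2688

φ(29) = 29 − 1 = 28.
φ(97) = 97 − 1 = 96.
φ(2813) = 28 × 96 = 2688.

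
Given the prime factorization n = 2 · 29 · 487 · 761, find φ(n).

10342080

φ(2) = 2 − 1 = 1.
φ(29) = 29 − 1 = 28.
φ(487) = 487 − 1 = 486.
φ(761) = 761 − 1 = 760.
Multiply: 1 · 28 · 486 · 760 = 10342080.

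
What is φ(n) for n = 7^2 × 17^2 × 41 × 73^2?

φ(3094022729) = 3094022729 · (1 − 1/7) · (1 − 1/17) · (1 − 1/41) · (1 − 1/73)
       = 3094022729 · 276480/356167 = 2401781760.

2401781760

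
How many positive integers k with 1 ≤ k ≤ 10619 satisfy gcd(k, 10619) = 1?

8640

First factor: 10619 = 7 · 37 · 41.
φ(10619) = 10619 · (1 − 1/7) · (1 − 1/37) · (1 − 1/41)
       = 10619 · 8640/10619 = 8640.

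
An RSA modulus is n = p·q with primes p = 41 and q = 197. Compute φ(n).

φ(41) = 41 − 1 = 40.
φ(197) = 197 − 1 = 196.
Since φ is multiplicative, φ(8077) = 40 · 196 = 7840.

7840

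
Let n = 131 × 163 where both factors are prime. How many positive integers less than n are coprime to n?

21060

For distinct primes, φ(pq) = (p−1)(q−1) = 130 × 162 = 21060.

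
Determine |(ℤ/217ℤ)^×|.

217 = 7 · 31.
φ(217) = 217 · (1 − 1/7) · (1 − 1/31)
       = 217 · 180/217 = 180.

180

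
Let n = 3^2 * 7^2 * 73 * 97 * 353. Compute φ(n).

613122048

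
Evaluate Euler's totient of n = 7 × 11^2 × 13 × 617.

4878720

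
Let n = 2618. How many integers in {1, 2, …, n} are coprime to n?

960

2618 = 2 * 7 * 11 * 17.
φ(2) = 2 − 1 = 1.
φ(7) = 7 − 1 = 6.
φ(11) = 11 − 1 = 10.
φ(17) = 17 − 1 = 16.
Multiply: 1 · 6 · 10 · 16 = 960.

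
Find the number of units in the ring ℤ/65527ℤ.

First factor: 65527 = 7 · 11 · 23 · 37.
φ(65527) = 65527 · (1 − 1/7) · (1 − 1/11) · (1 − 1/23) · (1 − 1/37)
       = 65527 · 47520/65527 = 47520.

47520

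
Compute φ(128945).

Prime factorization: 128945 = 5 × 17 × 37 × 41.
φ(128945) = 128945 · (1 − 1/5) · (1 − 1/17) · (1 − 1/37) · (1 − 1/41)
       = 128945 · 92160/128945 = 92160.

92160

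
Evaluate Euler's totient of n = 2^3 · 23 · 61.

5280

φ(2^3) = 2^2·(2−1) = 4·1 = 4.
φ(23) = 23 − 1 = 22.
φ(61) = 61 − 1 = 60.
Multiply: 4 · 22 · 60 = 5280.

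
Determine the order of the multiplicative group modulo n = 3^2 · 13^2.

936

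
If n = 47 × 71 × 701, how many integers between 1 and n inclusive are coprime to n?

2254000

φ(2339237) = 2339237 · (1 − 1/47) · (1 − 1/71) · (1 − 1/701)
       = 2339237 · 2254000/2339237 = 2254000.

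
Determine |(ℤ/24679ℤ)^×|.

Factor 24679: 24679 = 23 * 29 * 37.
φ(23) = 23 − 1 = 22.
φ(29) = 29 − 1 = 28.
φ(37) = 37 − 1 = 36.
Multiply: 22 · 28 · 36 = 22176.

22176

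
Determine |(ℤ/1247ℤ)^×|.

First factor: 1247 = 29 * 43.
φ(1247) = 1247 · (1 − 1/29) · (1 − 1/43)
       = 1247 · 1176/1247 = 1176.

1176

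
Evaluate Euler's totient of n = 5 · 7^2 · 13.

φ(5) = 5 − 1 = 4.
φ(7^2) = 7^1·(7−1) = 7·6 = 42.
φ(13) = 13 − 1 = 12.
Multiply: 4 · 42 · 12 = 2016.

2016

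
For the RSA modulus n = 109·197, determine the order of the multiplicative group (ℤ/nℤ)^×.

φ(pq) = (p−1)(q−1) = 108 · 196 = 21168.

21168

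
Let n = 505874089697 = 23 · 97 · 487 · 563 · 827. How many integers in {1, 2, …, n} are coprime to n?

φ(505874089697) = 505874089697 · (1 − 1/23) · (1 − 1/97) · (1 − 1/487) · (1 − 1/563) · (1 − 1/827)
       = 505874089697 · 476482051584/505874089697 = 476482051584.

476482051584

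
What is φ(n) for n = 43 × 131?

φ(5633) = 5633 · (1 − 1/43) · (1 − 1/131)
       = 5633 · 5460/5633 = 5460.

5460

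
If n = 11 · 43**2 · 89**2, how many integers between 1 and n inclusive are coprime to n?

φ(161105219) = 161105219 · (1 − 1/11) · (1 − 1/43) · (1 − 1/89)
       = 161105219 · 36960/42097 = 141445920.

141445920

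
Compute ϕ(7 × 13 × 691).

φ(62881) = 62881 · (1 − 1/7) · (1 − 1/13) · (1 − 1/691)
       = 62881 · 49680/62881 = 49680.

49680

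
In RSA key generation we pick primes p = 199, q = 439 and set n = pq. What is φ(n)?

φ(199) = 199 − 1 = 198.
φ(439) = 439 − 1 = 438.
Since φ is multiplicative, φ(87361) = 198 · 438 = 86724.

86724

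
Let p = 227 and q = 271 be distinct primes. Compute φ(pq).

61020

φ(227) = 227 − 1 = 226.
φ(271) = 271 − 1 = 270.
Since φ is multiplicative, φ(61517) = 226 · 270 = 61020.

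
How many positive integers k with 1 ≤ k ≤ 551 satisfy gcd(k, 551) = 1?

551 = 19 · 29.
φ(19) = 19 − 1 = 18.
φ(29) = 29 − 1 = 28.
φ(551) = 18 × 28 = 504.

504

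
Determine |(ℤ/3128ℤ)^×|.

1408

3128 = 2^3 · 17 · 23.
φ(3128) = 3128 · (1 − 1/2) · (1 − 1/17) · (1 − 1/23)
       = 3128 · 352/782 = 1408.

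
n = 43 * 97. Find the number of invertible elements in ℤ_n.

4032

φ(4171) = 4171 · (1 − 1/43) · (1 − 1/97)
       = 4171 · 4032/4171 = 4032.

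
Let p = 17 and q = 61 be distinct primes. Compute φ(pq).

960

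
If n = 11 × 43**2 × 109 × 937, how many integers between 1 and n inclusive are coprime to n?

1825649280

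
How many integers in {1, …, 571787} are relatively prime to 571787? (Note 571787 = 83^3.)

564898

φ(83^3) = 83^2·(83−1) = 6889·82 = 564898.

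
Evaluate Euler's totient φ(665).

432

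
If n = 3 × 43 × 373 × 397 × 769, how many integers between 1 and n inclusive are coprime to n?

φ(14689783281) = 14689783281 · (1 − 1/3) · (1 − 1/43) · (1 − 1/373) · (1 − 1/397) · (1 − 1/769)
       = 14689783281 · 9503391744/14689783281 = 9503391744.

9503391744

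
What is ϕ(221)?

192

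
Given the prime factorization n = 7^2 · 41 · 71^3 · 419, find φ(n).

247799428800

φ(301279100381) = 301279100381 · (1 − 1/7) · (1 − 1/41) · (1 − 1/71) · (1 − 1/419)
       = 301279100381 · 7022400/8537963 = 247799428800.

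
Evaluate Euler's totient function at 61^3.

φ(226981) = 226981 · (1 − 1/61)
       = 226981 · 60/61 = 223260.

223260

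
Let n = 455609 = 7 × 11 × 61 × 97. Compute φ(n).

345600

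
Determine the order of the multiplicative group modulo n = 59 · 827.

φ(59) = 59 − 1 = 58.
φ(827) = 827 − 1 = 826.
φ(48793) = 58 × 826 = 47908.

47908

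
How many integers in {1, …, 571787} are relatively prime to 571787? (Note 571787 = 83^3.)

φ(83^3) = 83^3 − 83^2 = 571787 − 6889 = 564898.

564898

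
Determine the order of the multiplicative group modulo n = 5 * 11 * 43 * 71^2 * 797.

6646281600

φ(9501806105) = 9501806105 · (1 − 1/5) · (1 − 1/11) · (1 − 1/43) · (1 − 1/71) · (1 − 1/797)
       = 9501806105 · 93609600/133828255 = 6646281600.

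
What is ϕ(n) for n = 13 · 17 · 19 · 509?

1755648

φ(13) = 13 − 1 = 12.
φ(17) = 17 − 1 = 16.
φ(19) = 19 − 1 = 18.
φ(509) = 509 − 1 = 508.
Multiply: 12 · 16 · 18 · 508 = 1755648.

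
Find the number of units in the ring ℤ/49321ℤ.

49321 = 31 · 37 · 43.
φ(49321) = 49321 · (1 − 1/31) · (1 − 1/37) · (1 − 1/43)
       = 49321 · 45360/49321 = 45360.

45360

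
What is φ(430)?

Factor 430: 430 = 2 · 5 · 43.
φ(2) = 2 − 1 = 1.
φ(5) = 5 − 1 = 4.
φ(43) = 43 − 1 = 42.
φ(430) = 1 × 4 × 42 = 168.

168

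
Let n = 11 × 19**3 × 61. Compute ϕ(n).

3898800

φ(4602389) = 4602389 · (1 − 1/11) · (1 − 1/19) · (1 − 1/61)
       = 4602389 · 10800/12749 = 3898800.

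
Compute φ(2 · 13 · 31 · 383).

φ(2) = 2 − 1 = 1.
φ(13) = 13 − 1 = 12.
φ(31) = 31 − 1 = 30.
φ(383) = 383 − 1 = 382.
Since φ is multiplicative, φ(308698) = 1 · 12 · 30 · 382 = 137520.

137520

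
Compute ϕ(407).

360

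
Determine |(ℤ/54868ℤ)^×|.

23520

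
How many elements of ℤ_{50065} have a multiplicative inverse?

34560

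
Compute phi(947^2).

φ(896809) = 896809 · (1 − 1/947)
       = 896809 · 946/947 = 895862.

895862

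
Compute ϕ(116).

56

Prime factorization: 116 = 2**2 · 29.
φ(2^2) = 2^1·(2−1) = 2·1 = 2.
φ(29) = 29 − 1 = 28.
φ(116) = 2 × 28 = 56.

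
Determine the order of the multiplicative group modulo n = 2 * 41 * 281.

11200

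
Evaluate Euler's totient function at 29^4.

682892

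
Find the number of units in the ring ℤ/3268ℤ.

First factor: 3268 = 2^2 × 19 × 43.
φ(2^2) = 2^2 − 2^1 = 4 − 2 = 2.
φ(19) = 19 − 1 = 18.
φ(43) = 43 − 1 = 42.
Multiply: 2 · 18 · 42 = 1512.

1512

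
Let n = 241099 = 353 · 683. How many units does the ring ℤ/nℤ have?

240064

φ(241099) = 241099 · (1 − 1/353) · (1 − 1/683)
       = 241099 · 240064/241099 = 240064.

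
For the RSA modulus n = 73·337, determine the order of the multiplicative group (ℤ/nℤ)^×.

24192

φ(73) = 73 − 1 = 72.
φ(337) = 337 − 1 = 336.
φ(24601) = 72 × 336 = 24192.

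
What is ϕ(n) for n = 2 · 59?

58

φ(2) = 2 − 1 = 1.
φ(59) = 59 − 1 = 58.
Multiply: 1 · 58 = 58.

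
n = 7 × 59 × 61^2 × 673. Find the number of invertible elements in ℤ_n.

855912960

φ(1034248229) = 1034248229 · (1 − 1/7) · (1 − 1/59) · (1 − 1/61) · (1 − 1/673)
       = 1034248229 · 14031360/16954889 = 855912960.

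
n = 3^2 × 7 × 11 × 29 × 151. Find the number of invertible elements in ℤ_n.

1512000

φ(3034647) = 3034647 · (1 − 1/3) · (1 − 1/7) · (1 − 1/11) · (1 − 1/29) · (1 − 1/151)
       = 3034647 · 504000/1011549 = 1512000.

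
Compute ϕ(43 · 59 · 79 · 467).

88543728

φ(93597541) = 93597541 · (1 − 1/43) · (1 − 1/59) · (1 − 1/79) · (1 − 1/467)
       = 93597541 · 88543728/93597541 = 88543728.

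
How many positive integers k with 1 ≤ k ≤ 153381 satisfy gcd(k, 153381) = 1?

94080

Factor 153381: 153381 = 3 × 29 × 41 × 43.
φ(3) = 3 − 1 = 2.
φ(29) = 29 − 1 = 28.
φ(41) = 41 − 1 = 40.
φ(43) = 43 − 1 = 42.
Since φ is multiplicative, φ(153381) = 2 · 28 · 40 · 42 = 94080.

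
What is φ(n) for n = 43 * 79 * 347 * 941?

1065486240

φ(43) = 43 − 1 = 42.
φ(79) = 79 − 1 = 78.
φ(347) = 347 − 1 = 346.
φ(941) = 941 − 1 = 940.
Since φ is multiplicative, φ(1109212219) = 42 · 78 · 346 · 940 = 1065486240.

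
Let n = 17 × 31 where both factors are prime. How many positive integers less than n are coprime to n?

For distinct primes, φ(pq) = (p−1)(q−1) = 16 × 30 = 480.

480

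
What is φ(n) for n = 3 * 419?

836

φ(1257) = 1257 · (1 − 1/3) · (1 − 1/419)
       = 1257 · 836/1257 = 836.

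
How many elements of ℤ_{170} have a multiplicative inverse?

170 = 2 * 5 * 17.
φ(170) = 170 · (1 − 1/2) · (1 − 1/5) · (1 − 1/17)
       = 170 · 64/170 = 64.

64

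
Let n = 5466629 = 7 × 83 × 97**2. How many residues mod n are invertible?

φ(5466629) = 5466629 · (1 − 1/7) · (1 − 1/83) · (1 − 1/97)
       = 5466629 · 47232/56357 = 4581504.

4581504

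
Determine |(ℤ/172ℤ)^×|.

Factor 172: 172 = 2^2 · 43.
φ(2^2) = 2^1·(2−1) = 2·1 = 2.
φ(43) = 43 − 1 = 42.
Multiply: 2 · 42 = 84.

84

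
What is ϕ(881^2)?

775280

φ(881^2) = 881^1·(881−1) = 881·880 = 775280.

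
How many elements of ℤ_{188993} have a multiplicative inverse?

148176

Prime factorization: 188993 = 7^3 · 19 · 29.
φ(188993) = 188993 · (1 − 1/7) · (1 − 1/19) · (1 − 1/29)
       = 188993 · 3024/3857 = 148176.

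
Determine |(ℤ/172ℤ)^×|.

Factor 172: 172 = 2^2 × 43.
φ(172) = 172 · (1 − 1/2) · (1 − 1/43)
       = 172 · 42/86 = 84.

84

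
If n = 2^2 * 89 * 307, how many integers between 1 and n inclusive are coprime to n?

53856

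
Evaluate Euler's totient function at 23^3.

11638

φ(23^3) = 23^2·(23−1) = 529·22 = 11638.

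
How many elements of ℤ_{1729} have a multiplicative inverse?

1296

Factor 1729: 1729 = 7 × 13 × 19.
φ(7) = 7 − 1 = 6.
φ(13) = 13 − 1 = 12.
φ(19) = 19 − 1 = 18.
Since φ is multiplicative, φ(1729) = 6 · 12 · 18 = 1296.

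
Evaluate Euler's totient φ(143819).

143819 = 13^2 × 23 × 37.
φ(143819) = 143819 · (1 − 1/13) · (1 − 1/23) · (1 − 1/37)
       = 143819 · 9504/11063 = 123552.

123552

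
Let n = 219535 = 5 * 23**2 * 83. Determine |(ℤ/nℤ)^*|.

165968

φ(219535) = 219535 · (1 − 1/5) · (1 − 1/23) · (1 − 1/83)
       = 219535 · 7216/9545 = 165968.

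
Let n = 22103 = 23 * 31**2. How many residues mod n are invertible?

φ(23) = 23 − 1 = 22.
φ(31^2) = 31^2 − 31^1 = 961 − 31 = 930.
Since φ is multiplicative, φ(22103) = 22 · 930 = 20460.

20460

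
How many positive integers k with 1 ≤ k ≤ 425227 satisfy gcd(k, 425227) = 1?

352800

Factor 425227: 425227 = 11 * 29 * 31 * 43.
φ(11) = 11 − 1 = 10.
φ(29) = 29 − 1 = 28.
φ(31) = 31 − 1 = 30.
φ(43) = 43 − 1 = 42.
Multiply: 10 · 28 · 30 · 42 = 352800.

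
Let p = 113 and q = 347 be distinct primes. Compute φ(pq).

φ(pq) = (p−1)(q−1) = 112 · 346 = 38752.

38752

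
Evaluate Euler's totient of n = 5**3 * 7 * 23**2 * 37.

φ(5^3) = 5^2·(5−1) = 25·4 = 100.
φ(7) = 7 − 1 = 6.
φ(23^2) = 23^1·(23−1) = 23·22 = 506.
φ(37) = 37 − 1 = 36.
Multiply: 100 · 6 · 506 · 36 = 10929600.

10929600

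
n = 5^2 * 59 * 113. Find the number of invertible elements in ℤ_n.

129920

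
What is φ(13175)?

13175 = 5^2 * 17 * 31.
φ(5^2) = 5^2 − 5^1 = 25 − 5 = 20.
φ(17) = 17 − 1 = 16.
φ(31) = 31 − 1 = 30.
Multiply: 20 · 16 · 30 = 9600.

9600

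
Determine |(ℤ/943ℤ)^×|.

943 = 23 × 41.
φ(943) = 943 · (1 − 1/23) · (1 − 1/41)
       = 943 · 880/943 = 880.

880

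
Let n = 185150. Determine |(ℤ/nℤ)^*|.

60720

Factor 185150: 185150 = 2 · 5^2 · 7 · 23^2.
φ(2) = 2 − 1 = 1.
φ(5^2) = 5^1·(5−1) = 5·4 = 20.
φ(7) = 7 − 1 = 6.
φ(23^2) = 23^1·(23−1) = 23·22 = 506.
Since φ is multiplicative, φ(185150) = 1 · 20 · 6 · 506 = 60720.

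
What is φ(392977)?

326592

Prime factorization: 392977 = 13 · 19 · 37 · 43.
φ(13) = 13 − 1 = 12.
φ(19) = 19 − 1 = 18.
φ(37) = 37 − 1 = 36.
φ(43) = 43 − 1 = 42.
Since φ is multiplicative, φ(392977) = 12 · 18 · 36 · 42 = 326592.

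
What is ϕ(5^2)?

20

φ(25) = 25 · (1 − 1/5)
       = 25 · 4/5 = 20.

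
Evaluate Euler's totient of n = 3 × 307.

φ(3) = 3 − 1 = 2.
φ(307) = 307 − 1 = 306.
Since φ is multiplicative, φ(921) = 2 · 306 = 612.

612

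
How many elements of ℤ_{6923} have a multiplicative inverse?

5544

6923 = 7 · 23 · 43.
φ(7) = 7 − 1 = 6.
φ(23) = 23 − 1 = 22.
φ(43) = 43 − 1 = 42.
φ(6923) = 6 × 22 × 42 = 5544.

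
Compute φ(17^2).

φ(17^2) = 17^1·(17−1) = 17·16 = 272.

272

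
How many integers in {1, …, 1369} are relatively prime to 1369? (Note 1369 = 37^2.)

φ(37^2) = 37^2 − 37^1 = 1369 − 37 = 1332.

1332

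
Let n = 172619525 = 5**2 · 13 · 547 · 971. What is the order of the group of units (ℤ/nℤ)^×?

127108800

φ(5^2) = 5^1·(5−1) = 5·4 = 20.
φ(13) = 13 − 1 = 12.
φ(547) = 547 − 1 = 546.
φ(971) = 971 − 1 = 970.
Since φ is multiplicative, φ(172619525) = 20 · 12 · 546 · 970 = 127108800.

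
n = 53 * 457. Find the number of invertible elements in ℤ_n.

23712

φ(24221) = 24221 · (1 − 1/53) · (1 − 1/457)
       = 24221 · 23712/24221 = 23712.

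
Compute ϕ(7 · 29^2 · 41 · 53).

10133760

φ(12792451) = 12792451 · (1 − 1/7) · (1 − 1/29) · (1 − 1/41) · (1 − 1/53)
       = 12792451 · 349440/441119 = 10133760.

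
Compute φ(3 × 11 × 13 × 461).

110400

φ(197769) = 197769 · (1 − 1/3) · (1 − 1/11) · (1 − 1/13) · (1 − 1/461)
       = 197769 · 110400/197769 = 110400.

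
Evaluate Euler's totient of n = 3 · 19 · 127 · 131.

φ(3) = 3 − 1 = 2.
φ(19) = 19 − 1 = 18.
φ(127) = 127 − 1 = 126.
φ(131) = 131 − 1 = 130.
Since φ is multiplicative, φ(948309) = 2 · 18 · 126 · 130 = 589680.

589680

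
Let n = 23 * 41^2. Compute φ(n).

φ(38663) = 38663 · (1 − 1/23) · (1 − 1/41)
       = 38663 · 880/943 = 36080.

36080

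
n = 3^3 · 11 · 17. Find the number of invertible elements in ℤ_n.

φ(5049) = 5049 · (1 − 1/3) · (1 − 1/11) · (1 − 1/17)
       = 5049 · 320/561 = 2880.

2880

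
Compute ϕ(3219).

3219 = 3 · 29 · 37.
φ(3) = 3 − 1 = 2.
φ(29) = 29 − 1 = 28.
φ(37) = 37 − 1 = 36.
Multiply: 2 · 28 · 36 = 2016.

2016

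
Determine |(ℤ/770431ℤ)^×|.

665280

First factor: 770431 = 19 * 23 * 41 * 43.
φ(770431) = 770431 · (1 − 1/19) · (1 − 1/23) · (1 − 1/41) · (1 − 1/43)
       = 770431 · 665280/770431 = 665280.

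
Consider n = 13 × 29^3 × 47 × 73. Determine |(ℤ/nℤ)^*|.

φ(13) = 13 − 1 = 12.
φ(29^3) = 29^3 − 29^2 = 24389 − 841 = 23548.
φ(47) = 47 − 1 = 46.
φ(73) = 73 − 1 = 72.
Since φ is multiplicative, φ(1087822567) = 12 · 23548 · 46 · 72 = 935891712.

935891712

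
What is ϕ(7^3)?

294

φ(7^3) = 7^2·(7−1) = 49·6 = 294.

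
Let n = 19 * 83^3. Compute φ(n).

φ(19) = 19 − 1 = 18.
φ(83^3) = 83^2·(83−1) = 6889·82 = 564898.
Since φ is multiplicative, φ(10863953) = 18 · 564898 = 10168164.

10168164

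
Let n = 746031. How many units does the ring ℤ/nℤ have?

397440

Prime factorization: 746031 = 3 · 11 · 13 · 37 · 47.
φ(746031) = 746031 · (1 − 1/3) · (1 − 1/11) · (1 − 1/13) · (1 − 1/37) · (1 − 1/47)
       = 746031 · 397440/746031 = 397440.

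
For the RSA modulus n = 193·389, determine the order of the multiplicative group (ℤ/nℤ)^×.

For distinct primes, φ(pq) = (p−1)(q−1) = 192 × 388 = 74496.

74496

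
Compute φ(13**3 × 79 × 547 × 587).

φ(13^3) = 13^3 − 13^2 = 2197 − 169 = 2028.
φ(79) = 79 − 1 = 78.
φ(547) = 547 − 1 = 546.
φ(587) = 587 − 1 = 586.
Since φ is multiplicative, φ(55729170107) = 2028 · 78 · 546 · 586 = 50611919904.

50611919904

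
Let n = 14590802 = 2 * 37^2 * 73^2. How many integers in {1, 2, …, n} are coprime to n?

7000992

φ(2) = 2 − 1 = 1.
φ(37^2) = 37^2 − 37^1 = 1369 − 37 = 1332.
φ(73^2) = 73^2 − 73^1 = 5329 − 73 = 5256.
Multiply: 1 · 1332 · 5256 = 7000992.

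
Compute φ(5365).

Factor 5365: 5365 = 5 · 29 · 37.
φ(5) = 5 − 1 = 4.
φ(29) = 29 − 1 = 28.
φ(37) = 37 − 1 = 36.
Multiply: 4 · 28 · 36 = 4032.

4032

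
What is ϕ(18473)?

Prime factorization: 18473 = 7^2 · 13 · 29.
φ(7^2) = 7^2 − 7^1 = 49 − 7 = 42.
φ(13) = 13 − 1 = 12.
φ(29) = 29 − 1 = 28.
Multiply: 42 · 12 · 28 = 14112.

14112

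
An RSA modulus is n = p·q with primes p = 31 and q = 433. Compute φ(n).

12960

φ(n) = (p − 1)(q − 1) = (31−1)(433−1) = 30·432 = 12960.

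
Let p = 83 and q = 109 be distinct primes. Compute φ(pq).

8856

φ(n) = (p − 1)(q − 1) = (83−1)(109−1) = 82·108 = 8856.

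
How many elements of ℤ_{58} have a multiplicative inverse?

28

Factor 58: 58 = 2 · 29.
φ(58) = 58 · (1 − 1/2) · (1 − 1/29)
       = 58 · 28/58 = 28.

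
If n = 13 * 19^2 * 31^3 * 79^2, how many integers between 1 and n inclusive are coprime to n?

729077487840

φ(872548986283) = 872548986283 · (1 − 1/13) · (1 − 1/19) · (1 − 1/31) · (1 − 1/79)
       = 872548986283 · 505440/604903 = 729077487840.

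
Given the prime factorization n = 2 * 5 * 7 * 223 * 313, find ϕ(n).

φ(2) = 2 − 1 = 1.
φ(5) = 5 − 1 = 4.
φ(7) = 7 − 1 = 6.
φ(223) = 223 − 1 = 222.
φ(313) = 313 − 1 = 312.
φ(4885930) = 1 × 4 × 6 × 222 × 312 = 1662336.

1662336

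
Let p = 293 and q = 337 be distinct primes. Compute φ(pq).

φ(293) = 293 − 1 = 292.
φ(337) = 337 − 1 = 336.
φ(98741) = 292 × 336 = 98112.

98112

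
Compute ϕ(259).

Factor 259: 259 = 7 * 37.
φ(259) = 259 · (1 − 1/7) · (1 − 1/37)
       = 259 · 216/259 = 216.

216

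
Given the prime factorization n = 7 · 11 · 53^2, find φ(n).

165360

φ(216293) = 216293 · (1 − 1/7) · (1 − 1/11) · (1 − 1/53)
       = 216293 · 3120/4081 = 165360.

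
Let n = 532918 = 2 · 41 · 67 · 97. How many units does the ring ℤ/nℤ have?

φ(532918) = 532918 · (1 − 1/2) · (1 − 1/41) · (1 − 1/67) · (1 − 1/97)
       = 532918 · 253440/532918 = 253440.

253440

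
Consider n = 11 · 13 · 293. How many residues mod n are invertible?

35040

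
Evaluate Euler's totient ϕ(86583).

45360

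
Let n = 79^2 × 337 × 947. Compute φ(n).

1958628672

φ(1991746499) = 1991746499 · (1 − 1/79) · (1 − 1/337) · (1 − 1/947)
       = 1991746499 · 24792768/25211981 = 1958628672.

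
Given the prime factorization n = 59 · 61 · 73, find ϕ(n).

250560

φ(262727) = 262727 · (1 − 1/59) · (1 − 1/61) · (1 − 1/73)
       = 262727 · 250560/262727 = 250560.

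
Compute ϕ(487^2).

φ(487^2) = 487^1·(487−1) = 487·486 = 236682.

236682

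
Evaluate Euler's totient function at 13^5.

342732

φ(371293) = 371293 · (1 − 1/13)
       = 371293 · 12/13 = 342732.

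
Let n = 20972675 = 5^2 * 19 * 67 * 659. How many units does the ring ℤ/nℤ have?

15634080

φ(5^2) = 5^1·(5−1) = 5·4 = 20.
φ(19) = 19 − 1 = 18.
φ(67) = 67 − 1 = 66.
φ(659) = 659 − 1 = 658.
φ(20972675) = 20 × 18 × 66 × 658 = 15634080.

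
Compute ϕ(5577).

3120

First factor: 5577 = 3 · 11 · 13^2.
φ(3) = 3 − 1 = 2.
φ(11) = 11 − 1 = 10.
φ(13^2) = 13^2 − 13^1 = 169 − 13 = 156.
Since φ is multiplicative, φ(5577) = 2 · 10 · 156 = 3120.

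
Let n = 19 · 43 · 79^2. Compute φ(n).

4658472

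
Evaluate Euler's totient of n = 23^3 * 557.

6470728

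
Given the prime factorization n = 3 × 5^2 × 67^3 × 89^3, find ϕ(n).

φ(3) = 3 − 1 = 2.
φ(5^2) = 5^1·(5−1) = 5·4 = 20.
φ(67^3) = 67^3 − 67^2 = 300763 − 4489 = 296274.
φ(89^3) = 89^2·(89−1) = 7921·88 = 697048.
φ(15902144351025) = 2 × 20 × 296274 × 697048 = 8260687966080.

8260687966080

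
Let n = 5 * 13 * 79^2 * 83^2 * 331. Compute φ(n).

φ(925021267235) = 925021267235 · (1 − 1/5) · (1 − 1/13) · (1 − 1/79) · (1 − 1/83) · (1 − 1/331)
       = 925021267235 · 101312640/141073855 = 664306980480.

664306980480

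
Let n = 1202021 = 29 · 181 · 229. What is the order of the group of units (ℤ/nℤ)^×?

φ(1202021) = 1202021 · (1 − 1/29) · (1 − 1/181) · (1 − 1/229)
       = 1202021 · 1149120/1202021 = 1149120.

1149120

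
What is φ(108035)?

First factor: 108035 = 5 * 17 * 31 * 41.
φ(5) = 5 − 1 = 4.
φ(17) = 17 − 1 = 16.
φ(31) = 31 − 1 = 30.
φ(41) = 41 − 1 = 40.
Since φ is multiplicative, φ(108035) = 4 · 16 · 30 · 40 = 76800.

76800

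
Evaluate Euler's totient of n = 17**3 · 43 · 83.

15925056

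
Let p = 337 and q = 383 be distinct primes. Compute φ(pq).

128352

For distinct primes, φ(pq) = (p−1)(q−1) = 336 × 382 = 128352.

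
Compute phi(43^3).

φ(43^3) = 43^3 − 43^2 = 79507 − 1849 = 77658.

77658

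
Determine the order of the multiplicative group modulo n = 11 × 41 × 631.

252000

φ(284581) = 284581 · (1 − 1/11) · (1 − 1/41) · (1 − 1/631)
       = 284581 · 252000/284581 = 252000.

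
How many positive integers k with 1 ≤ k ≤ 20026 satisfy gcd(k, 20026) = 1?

8640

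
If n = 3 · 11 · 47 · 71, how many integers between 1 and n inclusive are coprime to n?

φ(110121) = 110121 · (1 − 1/3) · (1 − 1/11) · (1 − 1/47) · (1 − 1/71)
       = 110121 · 64400/110121 = 64400.

64400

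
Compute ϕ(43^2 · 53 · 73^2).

493601472

φ(522226013) = 522226013 · (1 − 1/43) · (1 − 1/53) · (1 − 1/73)
       = 522226013 · 157248/166367 = 493601472.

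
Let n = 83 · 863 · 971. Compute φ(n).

68563480

φ(69551759) = 69551759 · (1 − 1/83) · (1 − 1/863) · (1 − 1/971)
       = 69551759 · 68563480/69551759 = 68563480.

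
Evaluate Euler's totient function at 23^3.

φ(12167) = 12167 · (1 − 1/23)
       = 12167 · 22/23 = 11638.

11638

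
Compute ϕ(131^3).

φ(2248091) = 2248091 · (1 − 1/131)
       = 2248091 · 130/131 = 2230930.

2230930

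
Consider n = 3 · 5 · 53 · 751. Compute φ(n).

312000

φ(597045) = 597045 · (1 − 1/3) · (1 − 1/5) · (1 − 1/53) · (1 − 1/751)
       = 597045 · 312000/597045 = 312000.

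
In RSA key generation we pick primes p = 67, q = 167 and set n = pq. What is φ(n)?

For distinct primes, φ(pq) = (p−1)(q−1) = 66 × 166 = 10956.

10956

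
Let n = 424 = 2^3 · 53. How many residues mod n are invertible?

208

φ(424) = 424 · (1 − 1/2) · (1 − 1/53)
       = 424 · 52/106 = 208.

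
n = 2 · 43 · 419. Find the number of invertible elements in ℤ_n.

17556

φ(2) = 2 − 1 = 1.
φ(43) = 43 − 1 = 42.
φ(419) = 419 − 1 = 418.
Multiply: 1 · 42 · 418 = 17556.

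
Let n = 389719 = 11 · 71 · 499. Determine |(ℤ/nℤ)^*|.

348600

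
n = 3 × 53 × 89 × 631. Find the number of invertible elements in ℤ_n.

φ(3) = 3 − 1 = 2.
φ(53) = 53 − 1 = 52.
φ(89) = 89 − 1 = 88.
φ(631) = 631 − 1 = 630.
Multiply: 2 · 52 · 88 · 630 = 5765760.

5765760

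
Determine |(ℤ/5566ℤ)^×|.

2420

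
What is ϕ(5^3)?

φ(5^3) = 5^2·(5−1) = 25·4 = 100.

100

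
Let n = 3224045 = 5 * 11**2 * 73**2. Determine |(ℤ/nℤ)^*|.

φ(5) = 5 − 1 = 4.
φ(11^2) = 11^2 − 11^1 = 121 − 11 = 110.
φ(73^2) = 73^2 − 73^1 = 5329 − 73 = 5256.
φ(3224045) = 4 × 110 × 5256 = 2312640.

2312640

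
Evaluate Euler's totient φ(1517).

1517 = 37 · 41.
φ(37) = 37 − 1 = 36.
φ(41) = 41 − 1 = 40.
Multiply: 36 · 40 = 1440.

1440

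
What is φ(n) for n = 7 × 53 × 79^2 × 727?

1395766944

φ(1683303797) = 1683303797 · (1 − 1/7) · (1 − 1/53) · (1 − 1/79) · (1 − 1/727)
       = 1683303797 · 17667936/21307643 = 1395766944.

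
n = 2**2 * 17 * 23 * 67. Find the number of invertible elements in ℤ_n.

φ(2^2) = 2^1·(2−1) = 2·1 = 2.
φ(17) = 17 − 1 = 16.
φ(23) = 23 − 1 = 22.
φ(67) = 67 − 1 = 66.
Multiply: 2 · 16 · 22 · 66 = 46464.

46464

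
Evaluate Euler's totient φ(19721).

19721 = 13 · 37 · 41.
φ(19721) = 19721 · (1 − 1/13) · (1 − 1/37) · (1 − 1/41)
       = 19721 · 17280/19721 = 17280.

17280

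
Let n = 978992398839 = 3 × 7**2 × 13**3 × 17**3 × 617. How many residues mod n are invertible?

φ(978992398839) = 978992398839 · (1 − 1/3) · (1 − 1/7) · (1 − 1/13) · (1 − 1/17) · (1 − 1/617)
       = 978992398839 · 1419264/2863497 = 485227911168.

485227911168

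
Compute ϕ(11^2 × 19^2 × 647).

φ(28261607) = 28261607 · (1 − 1/11) · (1 − 1/19) · (1 − 1/647)
       = 28261607 · 116280/135223 = 24302520.

24302520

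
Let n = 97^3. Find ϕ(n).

903264

φ(912673) = 912673 · (1 − 1/97)
       = 912673 · 96/97 = 903264.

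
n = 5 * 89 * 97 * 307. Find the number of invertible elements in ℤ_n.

φ(13251655) = 13251655 · (1 − 1/5) · (1 − 1/89) · (1 − 1/97) · (1 − 1/307)
       = 13251655 · 10340352/13251655 = 10340352.

10340352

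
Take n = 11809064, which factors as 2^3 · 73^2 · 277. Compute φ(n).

φ(2^3) = 2^3 − 2^2 = 8 − 4 = 4.
φ(73^2) = 73^2 − 73^1 = 5329 − 73 = 5256.
φ(277) = 277 − 1 = 276.
φ(11809064) = 4 × 5256 × 276 = 5802624.

5802624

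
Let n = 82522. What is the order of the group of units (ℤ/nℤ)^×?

36300

Factor 82522: 82522 = 2 × 11^3 × 31.
φ(2) = 2 − 1 = 1.
φ(11^3) = 11^3 − 11^2 = 1331 − 121 = 1210.
φ(31) = 31 − 1 = 30.
φ(82522) = 1 × 1210 × 30 = 36300.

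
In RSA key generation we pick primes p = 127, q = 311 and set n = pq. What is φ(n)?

φ(127) = 127 − 1 = 126.
φ(311) = 311 − 1 = 310.
Since φ is multiplicative, φ(39497) = 126 · 310 = 39060.

39060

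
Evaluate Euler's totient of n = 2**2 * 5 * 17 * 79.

9984

φ(2^2) = 2^1·(2−1) = 2·1 = 2.
φ(5) = 5 − 1 = 4.
φ(17) = 17 − 1 = 16.
φ(79) = 79 − 1 = 78.
Multiply: 2 · 4 · 16 · 78 = 9984.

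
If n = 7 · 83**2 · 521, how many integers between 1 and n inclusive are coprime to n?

21234720

φ(7) = 7 − 1 = 6.
φ(83^2) = 83^1·(83−1) = 83·82 = 6806.
φ(521) = 521 − 1 = 520.
Multiply: 6 · 6806 · 520 = 21234720.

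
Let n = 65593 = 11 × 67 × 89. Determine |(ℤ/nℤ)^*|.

φ(11) = 11 − 1 = 10.
φ(67) = 67 − 1 = 66.
φ(89) = 89 − 1 = 88.
Since φ is multiplicative, φ(65593) = 10 · 66 · 88 = 58080.

58080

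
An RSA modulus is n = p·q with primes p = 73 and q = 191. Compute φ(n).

13680

For distinct primes, φ(pq) = (p−1)(q−1) = 72 × 190 = 13680.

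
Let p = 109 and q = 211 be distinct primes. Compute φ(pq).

φ(pq) = (p−1)(q−1) = 108 · 210 = 22680.

22680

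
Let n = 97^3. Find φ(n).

903264

φ(912673) = 912673 · (1 − 1/97)
       = 912673 · 96/97 = 903264.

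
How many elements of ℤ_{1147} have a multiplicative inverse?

1080

Prime factorization: 1147 = 31 · 37.
φ(1147) = 1147 · (1 − 1/31) · (1 − 1/37)
       = 1147 · 1080/1147 = 1080.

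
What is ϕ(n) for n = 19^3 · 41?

φ(281219) = 281219 · (1 − 1/19) · (1 − 1/41)
       = 281219 · 720/779 = 259920.

259920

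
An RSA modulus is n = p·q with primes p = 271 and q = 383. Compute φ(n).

φ(103793) = 103793 · (1 − 1/271) · (1 − 1/383)
       = 103793 · 103140/103793 = 103140.

103140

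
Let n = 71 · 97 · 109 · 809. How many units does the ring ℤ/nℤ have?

586414080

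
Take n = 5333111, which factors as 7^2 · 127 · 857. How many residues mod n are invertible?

4529952

φ(5333111) = 5333111 · (1 − 1/7) · (1 − 1/127) · (1 − 1/857)
       = 5333111 · 647136/761873 = 4529952.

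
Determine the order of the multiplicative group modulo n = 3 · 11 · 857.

φ(3) = 3 − 1 = 2.
φ(11) = 11 − 1 = 10.
φ(857) = 857 − 1 = 856.
φ(28281) = 2 × 10 × 856 = 17120.

17120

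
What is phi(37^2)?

φ(1369) = 1369 · (1 − 1/37)
       = 1369 · 36/37 = 1332.

1332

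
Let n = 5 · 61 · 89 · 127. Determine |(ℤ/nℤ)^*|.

φ(3447415) = 3447415 · (1 − 1/5) · (1 − 1/61) · (1 − 1/89) · (1 − 1/127)
       = 3447415 · 2661120/3447415 = 2661120.

2661120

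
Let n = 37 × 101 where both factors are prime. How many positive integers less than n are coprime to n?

φ(pq) = (p−1)(q−1) = 36 · 100 = 3600.

3600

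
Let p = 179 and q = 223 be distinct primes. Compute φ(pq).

39516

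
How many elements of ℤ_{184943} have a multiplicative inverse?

147840

184943 = 11 · 17 · 23 · 43.
φ(184943) = 184943 · (1 − 1/11) · (1 − 1/17) · (1 − 1/23) · (1 − 1/43)
       = 184943 · 147840/184943 = 147840.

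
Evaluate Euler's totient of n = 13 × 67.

φ(13) = 13 − 1 = 12.
φ(67) = 67 − 1 = 66.
φ(871) = 12 × 66 = 792.

792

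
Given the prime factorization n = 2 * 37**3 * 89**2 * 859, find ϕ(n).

φ(689300105534) = 689300105534 · (1 − 1/2) · (1 − 1/37) · (1 − 1/89) · (1 − 1/859)
       = 689300105534 · 2718144/5657374 = 331181383104.

331181383104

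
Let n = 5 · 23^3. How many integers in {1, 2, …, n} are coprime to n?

φ(60835) = 60835 · (1 − 1/5) · (1 − 1/23)
       = 60835 · 88/115 = 46552.

46552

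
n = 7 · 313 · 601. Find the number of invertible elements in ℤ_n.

1123200

φ(1316791) = 1316791 · (1 − 1/7) · (1 − 1/313) · (1 − 1/601)
       = 1316791 · 1123200/1316791 = 1123200.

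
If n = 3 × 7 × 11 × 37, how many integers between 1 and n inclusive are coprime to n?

φ(8547) = 8547 · (1 − 1/3) · (1 − 1/7) · (1 − 1/11) · (1 − 1/37)
       = 8547 · 4320/8547 = 4320.

4320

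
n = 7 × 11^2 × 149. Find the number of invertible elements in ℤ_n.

97680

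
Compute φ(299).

264

Prime factorization: 299 = 13 * 23.
φ(299) = 299 · (1 − 1/13) · (1 − 1/23)
       = 299 · 264/299 = 264.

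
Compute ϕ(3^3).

φ(27) = 27 · (1 − 1/3)
       = 27 · 2/3 = 18.

18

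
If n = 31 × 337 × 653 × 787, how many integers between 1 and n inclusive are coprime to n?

φ(31) = 31 − 1 = 30.
φ(337) = 337 − 1 = 336.
φ(653) = 653 − 1 = 652.
φ(787) = 787 − 1 = 786.
Multiply: 30 · 336 · 652 · 786 = 5165717760.

5165717760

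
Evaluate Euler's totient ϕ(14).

6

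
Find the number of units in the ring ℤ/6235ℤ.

6235 = 5 × 29 × 43.
φ(6235) = 6235 · (1 − 1/5) · (1 − 1/29) · (1 − 1/43)
       = 6235 · 4704/6235 = 4704.

4704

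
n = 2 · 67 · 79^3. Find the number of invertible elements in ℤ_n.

φ(2) = 2 − 1 = 1.
φ(67) = 67 − 1 = 66.
φ(79^3) = 79^2·(79−1) = 6241·78 = 486798.
Multiply: 1 · 66 · 486798 = 32128668.

32128668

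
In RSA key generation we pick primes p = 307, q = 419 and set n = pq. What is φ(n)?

127908

For distinct primes, φ(pq) = (p−1)(q−1) = 306 × 418 = 127908.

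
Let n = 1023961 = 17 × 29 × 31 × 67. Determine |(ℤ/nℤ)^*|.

φ(17) = 17 − 1 = 16.
φ(29) = 29 − 1 = 28.
φ(31) = 31 − 1 = 30.
φ(67) = 67 − 1 = 66.
Multiply: 16 · 28 · 30 · 66 = 887040.

887040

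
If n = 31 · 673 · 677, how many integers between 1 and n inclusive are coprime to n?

13628160

φ(14124251) = 14124251 · (1 − 1/31) · (1 − 1/673) · (1 − 1/677)
       = 14124251 · 13628160/14124251 = 13628160.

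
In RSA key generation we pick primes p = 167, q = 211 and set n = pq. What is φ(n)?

34860

φ(35237) = 35237 · (1 − 1/167) · (1 − 1/211)
       = 35237 · 34860/35237 = 34860.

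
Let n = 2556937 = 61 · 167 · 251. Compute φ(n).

2490000

φ(61) = 61 − 1 = 60.
φ(167) = 167 − 1 = 166.
φ(251) = 251 − 1 = 250.
Multiply: 60 · 166 · 250 = 2490000.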